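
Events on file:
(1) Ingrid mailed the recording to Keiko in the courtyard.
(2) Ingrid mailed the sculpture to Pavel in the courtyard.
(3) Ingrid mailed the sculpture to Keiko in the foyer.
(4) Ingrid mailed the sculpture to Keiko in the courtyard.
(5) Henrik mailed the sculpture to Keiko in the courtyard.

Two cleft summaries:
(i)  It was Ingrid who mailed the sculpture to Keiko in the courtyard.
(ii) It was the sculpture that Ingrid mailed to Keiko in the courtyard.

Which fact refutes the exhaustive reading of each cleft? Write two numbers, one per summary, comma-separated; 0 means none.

5, 1

(i): focus "Ingrid". Looking for same thing, recipient, setting (the sculpture / Keiko / in the courtyard) with some other agent — fact (5) has Henrik there. Refuted.
(ii): focus "the sculpture". Looking for same agent, recipient, setting (Ingrid / Keiko / in the courtyard) with some other thing — fact (1) has the recording there. Refuted.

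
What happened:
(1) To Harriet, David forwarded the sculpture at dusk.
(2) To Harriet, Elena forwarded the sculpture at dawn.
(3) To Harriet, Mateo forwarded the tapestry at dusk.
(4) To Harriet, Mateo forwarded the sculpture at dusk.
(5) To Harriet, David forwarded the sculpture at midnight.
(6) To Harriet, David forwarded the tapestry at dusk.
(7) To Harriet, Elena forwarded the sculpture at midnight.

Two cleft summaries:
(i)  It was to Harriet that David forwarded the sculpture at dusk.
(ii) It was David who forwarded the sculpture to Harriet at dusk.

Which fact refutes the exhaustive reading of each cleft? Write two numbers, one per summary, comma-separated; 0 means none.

Summary (i) focuses "Harriet" (the recipient); background same agent, thing, setting (David / the sculpture / at dusk). No fact matches that background with a different recipient, so 0.
Summary (ii) focuses "David" (the agent); background same thing, recipient, setting (the sculpture / Harriet / at dusk). Fact (4) matches that background with agent = Mateo — refutes (ii).

0, 4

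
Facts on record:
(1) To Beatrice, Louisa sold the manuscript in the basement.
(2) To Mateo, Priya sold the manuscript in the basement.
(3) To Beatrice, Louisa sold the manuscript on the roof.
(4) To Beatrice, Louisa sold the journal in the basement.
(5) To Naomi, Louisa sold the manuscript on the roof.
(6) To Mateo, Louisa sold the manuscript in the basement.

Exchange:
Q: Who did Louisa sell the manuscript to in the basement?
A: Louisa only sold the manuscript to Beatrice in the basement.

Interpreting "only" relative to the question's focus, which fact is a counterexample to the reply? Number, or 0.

The question "Who did ... to ...?" targets the recipient, so in the reply the focus falls on "Beatrice".
So "only" ranges over recipients; the rest (same agent, thing, setting (Louisa / the manuscript / in the basement)) is presupposed.
Fact (6) keeps same agent, thing, setting (Louisa / the manuscript / in the basement) but has recipient = Mateo; that refutes the reply.
(Fact (4) would refute a reading with focus on the thing — but that is not what the question asks.)

6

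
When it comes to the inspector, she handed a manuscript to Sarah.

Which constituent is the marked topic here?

The construction explicitly marks "the inspector" as what the sentence is about — the topic.
The remainder of the clause is the comment (what is said about the topic).

the inspector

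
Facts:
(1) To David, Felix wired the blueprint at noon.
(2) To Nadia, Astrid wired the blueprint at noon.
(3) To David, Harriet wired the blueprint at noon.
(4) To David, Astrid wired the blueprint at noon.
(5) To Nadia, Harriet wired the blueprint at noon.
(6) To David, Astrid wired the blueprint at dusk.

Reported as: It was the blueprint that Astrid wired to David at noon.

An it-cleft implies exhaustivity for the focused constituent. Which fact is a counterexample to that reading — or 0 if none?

0

Focus of the cleft: "the blueprint" (the thing). Presupposed background: Astrid as agent and David as recipient and at noon as setting.
Exhaustivity: the blueprint is the only thing satisfying that background.
No listed fact matches the background with a different thing. Exhaustivity holds.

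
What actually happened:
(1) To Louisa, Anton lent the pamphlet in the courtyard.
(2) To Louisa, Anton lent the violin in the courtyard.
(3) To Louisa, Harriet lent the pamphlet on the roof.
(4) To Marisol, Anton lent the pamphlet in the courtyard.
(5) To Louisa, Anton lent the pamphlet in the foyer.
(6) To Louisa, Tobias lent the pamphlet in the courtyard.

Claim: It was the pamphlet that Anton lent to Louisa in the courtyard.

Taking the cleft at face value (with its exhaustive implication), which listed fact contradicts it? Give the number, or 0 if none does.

Focus of the cleft: "the pamphlet" (the thing). Presupposed background: same agent, recipient, setting (Anton / Louisa / in the courtyard).
The exhaustive reading says no other thing fits that background.
But fact (2) also has same agent, recipient, setting (Anton / Louisa / in the courtyard), with thing = the violin — so the exhaustive reading fails.

2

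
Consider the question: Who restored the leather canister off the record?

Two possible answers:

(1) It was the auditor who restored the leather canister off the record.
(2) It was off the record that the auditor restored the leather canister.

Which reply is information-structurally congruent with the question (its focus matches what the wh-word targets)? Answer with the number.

The question word "who" targets the subject (agent).
Option (1) clefts "the auditor" — that matches what the question asks about.
Option (2) clefts "off the record" — the manner, not what was asked.
So the congruent reply is (1).

1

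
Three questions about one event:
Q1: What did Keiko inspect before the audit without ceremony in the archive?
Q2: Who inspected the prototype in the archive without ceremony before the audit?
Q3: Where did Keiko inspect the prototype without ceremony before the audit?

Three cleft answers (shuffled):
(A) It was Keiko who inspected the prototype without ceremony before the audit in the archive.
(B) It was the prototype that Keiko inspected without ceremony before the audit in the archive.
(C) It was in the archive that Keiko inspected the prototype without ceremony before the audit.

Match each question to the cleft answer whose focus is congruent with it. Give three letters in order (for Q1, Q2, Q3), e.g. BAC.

Q1 asks about the direct object; cleft (B) focuses "the prototype", which is the direct object — so Q1 → B.
Q2 asks about the subject (agent); cleft (A) focuses "Keiko", which is the subject (agent) — so Q2 → A.
Q3 asks about the location; cleft (C) focuses "in the archive", which is the location — so Q3 → C.
Mapping: Q1→B, Q2→A, Q3→C.

BAC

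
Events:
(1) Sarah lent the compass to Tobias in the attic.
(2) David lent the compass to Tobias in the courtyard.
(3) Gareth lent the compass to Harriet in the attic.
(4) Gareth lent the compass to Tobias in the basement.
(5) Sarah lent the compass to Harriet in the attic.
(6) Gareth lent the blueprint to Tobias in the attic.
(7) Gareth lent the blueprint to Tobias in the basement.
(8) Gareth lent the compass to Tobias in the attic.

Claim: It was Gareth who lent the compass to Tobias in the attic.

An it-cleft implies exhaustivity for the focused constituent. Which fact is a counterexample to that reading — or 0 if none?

Focus of the cleft: "Gareth" (the agent). Presupposed background: the compass as thing and Tobias as recipient and in the attic as setting.
The exhaustive reading says no other agent fits that background.
Fact (1) shares the background but with agent = Sarah; exhaustivity is violated.

1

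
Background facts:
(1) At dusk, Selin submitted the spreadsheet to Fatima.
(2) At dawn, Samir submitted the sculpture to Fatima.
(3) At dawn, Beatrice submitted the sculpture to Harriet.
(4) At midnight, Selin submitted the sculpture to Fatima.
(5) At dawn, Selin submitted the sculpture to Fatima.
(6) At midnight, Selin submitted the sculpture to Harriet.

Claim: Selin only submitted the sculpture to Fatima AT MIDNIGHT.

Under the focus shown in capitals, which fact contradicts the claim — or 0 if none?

5

Focus (in capitals) is "at midnight" — the setting. "Only" excludes alternative settings while holding fixed agent = Selin, thing = the sculpture, recipient = Fatima.
Fact (5) shares the background but differs in setting (at dawn) — a counterexample.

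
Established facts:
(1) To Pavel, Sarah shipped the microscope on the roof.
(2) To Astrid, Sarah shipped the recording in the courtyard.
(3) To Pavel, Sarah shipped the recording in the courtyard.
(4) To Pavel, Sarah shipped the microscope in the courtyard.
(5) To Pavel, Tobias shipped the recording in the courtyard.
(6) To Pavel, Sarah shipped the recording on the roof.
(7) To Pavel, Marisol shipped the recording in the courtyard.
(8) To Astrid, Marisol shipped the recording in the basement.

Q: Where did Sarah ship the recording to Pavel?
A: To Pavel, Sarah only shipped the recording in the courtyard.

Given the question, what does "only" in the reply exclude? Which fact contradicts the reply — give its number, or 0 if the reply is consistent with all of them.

6

The question "Where did ...?" targets the setting, so in the reply the focus falls on "in the courtyard".
"Only" then excludes alternative settings while the background — agent = Sarah, thing = the recording, recipient = Pavel — is held fixed.
Fact (6) shares the background with a different setting (on the roof) — counterexample.
(Fact (2) would refute a reading with focus on the recipient — but that is not what the question asks.)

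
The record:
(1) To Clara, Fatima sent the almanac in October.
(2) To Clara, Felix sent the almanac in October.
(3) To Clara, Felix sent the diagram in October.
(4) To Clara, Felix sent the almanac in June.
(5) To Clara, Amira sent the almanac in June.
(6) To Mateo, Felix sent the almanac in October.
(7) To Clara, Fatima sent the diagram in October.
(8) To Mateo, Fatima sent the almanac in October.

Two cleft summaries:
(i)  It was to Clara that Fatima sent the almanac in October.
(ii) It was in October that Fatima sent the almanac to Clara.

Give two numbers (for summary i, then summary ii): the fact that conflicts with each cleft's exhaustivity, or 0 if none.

8, 0

(i): focus "Clara". Looking for same agent, thing, setting (Fatima / the almanac / in October) with some other recipient — fact (8) has Mateo there. Refuted.
(ii): focus "in October". No fact shares same agent, thing, recipient (Fatima / the almanac / Clara) with a different setting. 0.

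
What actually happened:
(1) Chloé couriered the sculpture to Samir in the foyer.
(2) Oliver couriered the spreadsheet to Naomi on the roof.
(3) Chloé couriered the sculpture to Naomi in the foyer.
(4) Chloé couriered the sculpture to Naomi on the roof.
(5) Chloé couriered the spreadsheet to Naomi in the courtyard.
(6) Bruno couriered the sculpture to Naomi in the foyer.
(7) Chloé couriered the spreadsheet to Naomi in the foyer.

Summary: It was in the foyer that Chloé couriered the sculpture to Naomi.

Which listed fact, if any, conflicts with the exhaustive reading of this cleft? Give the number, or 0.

4

The cleft puts "in the foyer" in focus and presupposes the open proposition with Chloé as agent and the sculpture as thing and Naomi as recipient.
The exhaustive reading says no other setting fits that background.
But fact (4) also has Chloé as agent and the sculpture as thing and Naomi as recipient, with setting = on the roof — so the exhaustive reading fails.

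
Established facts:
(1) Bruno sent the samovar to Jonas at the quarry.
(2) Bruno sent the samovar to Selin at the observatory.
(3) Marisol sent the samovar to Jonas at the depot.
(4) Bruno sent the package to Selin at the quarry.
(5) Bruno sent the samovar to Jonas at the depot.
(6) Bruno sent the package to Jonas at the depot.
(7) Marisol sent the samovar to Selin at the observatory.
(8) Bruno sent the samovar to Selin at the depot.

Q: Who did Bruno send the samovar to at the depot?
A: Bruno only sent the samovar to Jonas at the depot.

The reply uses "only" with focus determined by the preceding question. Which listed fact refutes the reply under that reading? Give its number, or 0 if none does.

8

Answering "Who did ... to ...?" puts focus on the recipient — here, "Jonas".
"Only" then excludes alternative recipients while the background — same agent, thing, setting (Bruno / the samovar / at the depot) — is held fixed.
Fact (8) keeps same agent, thing, setting (Bruno / the samovar / at the depot) but has recipient = Selin; that refutes the reply.
(Fact (1) would refute a reading with focus on the setting — but that is not what the question asks.)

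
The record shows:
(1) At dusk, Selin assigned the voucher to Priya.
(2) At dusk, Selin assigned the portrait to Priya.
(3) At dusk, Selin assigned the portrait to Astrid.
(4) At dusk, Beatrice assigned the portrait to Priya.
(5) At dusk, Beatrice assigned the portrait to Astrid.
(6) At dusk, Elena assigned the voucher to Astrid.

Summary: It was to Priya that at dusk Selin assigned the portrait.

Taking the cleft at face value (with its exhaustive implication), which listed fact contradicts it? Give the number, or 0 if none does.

3

The cleft puts "Priya" in focus and presupposes the open proposition with agent = Selin, thing = the portrait, setting = at dusk.
Exhaustivity: Priya is the only recipient satisfying that background.
But fact (3) also has agent = Selin, thing = the portrait, setting = at dusk, with recipient = Astrid — so the exhaustive reading fails.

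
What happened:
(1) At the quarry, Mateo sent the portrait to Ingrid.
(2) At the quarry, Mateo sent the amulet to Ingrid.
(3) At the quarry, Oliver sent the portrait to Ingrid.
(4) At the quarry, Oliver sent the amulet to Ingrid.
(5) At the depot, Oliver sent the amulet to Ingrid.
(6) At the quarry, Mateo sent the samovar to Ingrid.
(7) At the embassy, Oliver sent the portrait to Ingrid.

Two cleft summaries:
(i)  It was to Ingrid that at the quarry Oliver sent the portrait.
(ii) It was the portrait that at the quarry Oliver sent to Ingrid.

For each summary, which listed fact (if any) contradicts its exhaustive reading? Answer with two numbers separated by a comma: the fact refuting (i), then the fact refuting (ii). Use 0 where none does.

0, 4

Summary (i) focuses "Ingrid" (the recipient); background agent = Oliver, thing = the portrait, setting = at the quarry. No fact matches that background with a different recipient, so 0.
Summary (ii) focuses "the portrait" (the thing); background agent = Oliver, recipient = Ingrid, setting = at the quarry. Fact (4) matches that background with thing = the amulet — refutes (ii).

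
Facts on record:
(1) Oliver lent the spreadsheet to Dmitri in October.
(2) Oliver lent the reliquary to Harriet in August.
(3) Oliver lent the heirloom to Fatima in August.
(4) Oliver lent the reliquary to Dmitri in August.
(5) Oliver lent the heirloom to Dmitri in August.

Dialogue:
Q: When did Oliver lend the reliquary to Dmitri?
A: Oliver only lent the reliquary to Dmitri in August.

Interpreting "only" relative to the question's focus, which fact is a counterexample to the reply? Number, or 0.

Answering "When did ...?" puts focus on the setting — here, "in August".
"Only" then excludes alternative settings while the background — same agent, thing, recipient (Oliver / the reliquary / Dmitri) — is held fixed.
No fact keeps same agent, thing, recipient (Oliver / the reliquary / Dmitri) while changing the setting; every other fact differs on something backgrounded. The reply stands.
(Fact (2) would refute a reading with focus on the recipient — but that is not what the question asks.)

0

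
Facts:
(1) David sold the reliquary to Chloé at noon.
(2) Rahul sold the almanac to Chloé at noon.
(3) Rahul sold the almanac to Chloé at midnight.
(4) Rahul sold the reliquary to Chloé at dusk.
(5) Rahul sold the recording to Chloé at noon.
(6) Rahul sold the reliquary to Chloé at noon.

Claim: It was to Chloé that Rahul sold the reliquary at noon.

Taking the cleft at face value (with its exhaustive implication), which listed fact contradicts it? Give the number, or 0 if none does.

0

Focus of the cleft: "Chloé" (the recipient). Presupposed background: same agent, thing, setting (Rahul / the reliquary / at noon).
The exhaustive reading says no other recipient fits that background.
No listed fact matches the background with a different recipient. Exhaustivity holds.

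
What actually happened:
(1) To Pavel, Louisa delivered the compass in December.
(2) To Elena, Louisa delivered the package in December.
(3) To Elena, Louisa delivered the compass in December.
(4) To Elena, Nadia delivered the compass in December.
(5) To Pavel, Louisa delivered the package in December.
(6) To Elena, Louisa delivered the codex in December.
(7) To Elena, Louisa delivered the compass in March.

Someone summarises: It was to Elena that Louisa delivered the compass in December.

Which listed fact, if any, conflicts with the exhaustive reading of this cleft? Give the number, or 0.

The cleft puts "Elena" in focus and presupposes the open proposition with same agent, thing, setting (Louisa / the compass / in December).
The exhaustive reading says no other recipient fits that background.
Fact (1) shares the background but with recipient = Pavel; exhaustivity is violated.

1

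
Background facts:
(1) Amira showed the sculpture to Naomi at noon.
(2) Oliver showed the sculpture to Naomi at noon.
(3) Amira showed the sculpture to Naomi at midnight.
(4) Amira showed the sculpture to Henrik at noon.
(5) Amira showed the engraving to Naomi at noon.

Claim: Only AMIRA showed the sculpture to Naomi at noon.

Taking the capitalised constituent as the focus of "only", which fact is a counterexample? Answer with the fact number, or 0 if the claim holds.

The capitals mark "Amira" as focus. So "only" rules out other agents, with the rest (the sculpture as thing and Naomi as recipient and at noon as setting) as background.
Fact (2) matches on the sculpture as thing and Naomi as recipient and at noon as setting, but has agent = Oliver instead. That refutes the claim.

2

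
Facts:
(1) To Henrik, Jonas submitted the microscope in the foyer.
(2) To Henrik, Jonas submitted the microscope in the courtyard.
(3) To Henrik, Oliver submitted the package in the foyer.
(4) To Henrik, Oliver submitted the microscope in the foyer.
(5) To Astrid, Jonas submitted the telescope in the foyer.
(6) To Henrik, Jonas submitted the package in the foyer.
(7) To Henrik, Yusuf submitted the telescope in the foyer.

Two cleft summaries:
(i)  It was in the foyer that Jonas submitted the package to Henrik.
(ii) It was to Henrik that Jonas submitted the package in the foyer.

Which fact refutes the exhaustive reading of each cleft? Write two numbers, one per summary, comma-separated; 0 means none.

0, 0

Summary (i) focuses "in the foyer" (the setting); background agent = Jonas, thing = the package, recipient = Henrik. No fact matches that background with a different setting, so 0.
Summary (ii) focuses "Henrik" (the recipient); background agent = Jonas, thing = the package, setting = in the foyer. No fact matches that background with a different recipient, so 0.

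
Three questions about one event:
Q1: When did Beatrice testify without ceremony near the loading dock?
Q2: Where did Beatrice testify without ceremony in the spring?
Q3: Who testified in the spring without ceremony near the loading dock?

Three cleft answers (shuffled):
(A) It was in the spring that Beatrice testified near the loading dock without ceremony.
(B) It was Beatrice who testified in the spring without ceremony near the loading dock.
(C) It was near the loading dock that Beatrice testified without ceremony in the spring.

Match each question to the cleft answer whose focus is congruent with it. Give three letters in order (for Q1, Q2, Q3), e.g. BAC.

ACB

Q1 asks about the time; cleft (A) focuses "in the spring", which is the time — so Q1 → A.
Q2 asks about the location; cleft (C) focuses "near the loading dock", which is the location — so Q2 → C.
Q3 asks about the subject (agent); cleft (B) focuses "Beatrice", which is the subject (agent) — so Q3 → B.
Mapping: Q1→A, Q2→C, Q3→B.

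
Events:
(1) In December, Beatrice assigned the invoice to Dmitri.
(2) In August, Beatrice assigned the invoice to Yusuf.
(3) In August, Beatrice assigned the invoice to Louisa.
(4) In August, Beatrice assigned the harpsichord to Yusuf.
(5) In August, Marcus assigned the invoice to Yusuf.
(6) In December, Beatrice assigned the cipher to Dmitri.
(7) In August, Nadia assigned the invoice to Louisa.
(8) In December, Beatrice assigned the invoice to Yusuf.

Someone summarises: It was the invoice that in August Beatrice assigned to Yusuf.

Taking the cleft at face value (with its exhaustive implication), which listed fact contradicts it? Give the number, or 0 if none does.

The cleft puts "the invoice" in focus and presupposes the open proposition with Beatrice as agent and Yusuf as recipient and in August as setting.
Exhaustivity: the invoice is the only thing satisfying that background.
Fact (4) shares the background but with thing = the harpsichord; exhaustivity is violated.

4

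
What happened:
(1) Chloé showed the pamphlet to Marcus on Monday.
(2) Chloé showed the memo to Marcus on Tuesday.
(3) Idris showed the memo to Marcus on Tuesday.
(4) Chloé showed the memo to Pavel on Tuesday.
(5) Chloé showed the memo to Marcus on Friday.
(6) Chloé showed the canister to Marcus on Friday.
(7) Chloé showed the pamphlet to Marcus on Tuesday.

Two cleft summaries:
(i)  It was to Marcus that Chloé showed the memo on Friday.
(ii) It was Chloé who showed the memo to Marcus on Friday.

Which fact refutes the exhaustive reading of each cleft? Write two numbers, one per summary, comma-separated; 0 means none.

0, 0

(i): focus "Marcus". No fact shares Chloé as agent and the memo as thing and on Friday as setting with a different recipient. 0.
(ii): focus "Chloé". No fact shares the memo as thing and Marcus as recipient and on Friday as setting with a different agent. 0.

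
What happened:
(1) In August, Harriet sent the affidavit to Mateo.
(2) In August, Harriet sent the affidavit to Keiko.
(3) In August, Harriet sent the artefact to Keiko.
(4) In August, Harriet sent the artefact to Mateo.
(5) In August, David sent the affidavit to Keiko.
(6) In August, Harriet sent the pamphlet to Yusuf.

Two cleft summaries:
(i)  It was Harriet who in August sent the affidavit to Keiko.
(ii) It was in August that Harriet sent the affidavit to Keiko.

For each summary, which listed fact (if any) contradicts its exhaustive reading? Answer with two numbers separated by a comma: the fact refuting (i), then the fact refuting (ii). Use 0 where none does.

(i): focus "Harriet". Looking for same thing, recipient, setting (the affidavit / Keiko / in August) with some other agent — fact (5) has David there. Refuted.
(ii): focus "in August". No fact shares same agent, thing, recipient (Harriet / the affidavit / Keiko) with a different setting. 0.

5, 0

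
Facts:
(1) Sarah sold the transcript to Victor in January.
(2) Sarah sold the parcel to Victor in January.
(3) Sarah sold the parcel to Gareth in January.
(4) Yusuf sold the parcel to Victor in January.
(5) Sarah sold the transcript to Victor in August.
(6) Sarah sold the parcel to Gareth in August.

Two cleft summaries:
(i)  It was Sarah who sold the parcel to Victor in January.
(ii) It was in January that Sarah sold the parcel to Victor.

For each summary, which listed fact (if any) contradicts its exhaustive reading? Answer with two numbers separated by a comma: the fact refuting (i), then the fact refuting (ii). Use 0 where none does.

4, 0

Summary (i) focuses "Sarah" (the agent); background thing = the parcel, recipient = Victor, setting = in January. Fact (4) matches that background with agent = Yusuf — refutes (i).
Summary (ii) focuses "in January" (the setting); background agent = Sarah, thing = the parcel, recipient = Victor. No fact matches that background with a different setting, so 0.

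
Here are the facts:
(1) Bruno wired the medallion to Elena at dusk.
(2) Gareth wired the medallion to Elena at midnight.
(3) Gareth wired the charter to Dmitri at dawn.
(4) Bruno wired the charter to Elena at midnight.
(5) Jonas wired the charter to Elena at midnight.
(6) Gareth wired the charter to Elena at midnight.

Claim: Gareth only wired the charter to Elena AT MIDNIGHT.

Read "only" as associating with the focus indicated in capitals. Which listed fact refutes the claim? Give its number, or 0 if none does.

0

Focus (in capitals) is "at midnight" — the setting. "Only" excludes alternative settings while holding fixed agent = Gareth, thing = the charter, recipient = Elena.
Every other fact changes something in the background, not just the setting. Nothing refutes the claim.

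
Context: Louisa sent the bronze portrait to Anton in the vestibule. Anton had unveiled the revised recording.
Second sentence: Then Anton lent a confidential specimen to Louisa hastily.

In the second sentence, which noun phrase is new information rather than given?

a confidential specimen

"Anton" and "Louisa" in the second sentence are given — already mentioned in the context.
"a confidential specimen" has no antecedent in the context; it is discourse-new (the indefinite article also signals a new referent).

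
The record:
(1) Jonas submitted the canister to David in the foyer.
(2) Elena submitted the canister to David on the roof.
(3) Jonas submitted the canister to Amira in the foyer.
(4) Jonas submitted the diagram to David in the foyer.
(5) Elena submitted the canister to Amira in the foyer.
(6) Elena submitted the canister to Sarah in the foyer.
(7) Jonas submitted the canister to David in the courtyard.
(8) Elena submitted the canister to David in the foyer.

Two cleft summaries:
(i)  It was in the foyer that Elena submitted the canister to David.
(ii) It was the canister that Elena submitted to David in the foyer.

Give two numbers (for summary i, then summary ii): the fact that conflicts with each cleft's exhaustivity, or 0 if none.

2, 0

Summary (i) focuses "in the foyer" (the setting); background agent = Elena, thing = the canister, recipient = David. Fact (2) matches that background with setting = on the roof — refutes (i).
Summary (ii) focuses "the canister" (the thing); background agent = Elena, recipient = David, setting = in the foyer. No fact matches that background with a different thing, so 0.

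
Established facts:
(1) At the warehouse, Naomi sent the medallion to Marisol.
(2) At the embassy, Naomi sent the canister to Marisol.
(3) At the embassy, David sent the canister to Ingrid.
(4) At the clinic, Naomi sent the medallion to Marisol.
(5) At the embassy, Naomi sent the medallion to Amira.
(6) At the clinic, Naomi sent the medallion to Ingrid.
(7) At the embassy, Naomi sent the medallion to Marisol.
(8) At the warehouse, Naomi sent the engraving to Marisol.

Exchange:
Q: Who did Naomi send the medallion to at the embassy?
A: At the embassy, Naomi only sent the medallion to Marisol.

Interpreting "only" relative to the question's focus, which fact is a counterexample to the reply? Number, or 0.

Answering "Who did ... to ...?" puts focus on the recipient — here, "Marisol".
So "only" ranges over recipients; the rest (same agent, thing, setting (Naomi / the medallion / at the embassy)) is presupposed.
Fact (5) shares the background with a different recipient (Amira) — counterexample.
(Fact (1) would refute a reading with focus on the setting — but that is not what the question asks.)

5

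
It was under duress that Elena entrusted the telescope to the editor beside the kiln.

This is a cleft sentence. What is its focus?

under duress

In an it-cleft "It was X that/who ...", the clefted constituent X is the focus; the that/who-clause expresses the presupposed open proposition.
Here the focus is "under duress". The backgrounded (presupposed) material includes "Elena", "the telescope", "to the editor" and "beside the kiln".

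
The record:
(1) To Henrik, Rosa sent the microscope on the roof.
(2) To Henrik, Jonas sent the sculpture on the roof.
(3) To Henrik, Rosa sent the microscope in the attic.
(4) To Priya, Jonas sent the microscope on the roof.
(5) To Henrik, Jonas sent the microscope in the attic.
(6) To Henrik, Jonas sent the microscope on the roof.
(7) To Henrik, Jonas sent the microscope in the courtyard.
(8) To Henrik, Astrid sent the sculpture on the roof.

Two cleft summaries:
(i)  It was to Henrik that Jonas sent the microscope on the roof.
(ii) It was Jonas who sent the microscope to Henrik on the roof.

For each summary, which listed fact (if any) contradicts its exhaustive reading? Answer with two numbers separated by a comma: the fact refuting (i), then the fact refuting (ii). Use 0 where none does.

(i): focus "Henrik". Looking for Jonas as agent and the microscope as thing and on the roof as setting with some other recipient — fact (4) has Priya there. Refuted.
(ii): focus "Jonas". Looking for the microscope as thing and Henrik as recipient and on the roof as setting with some other agent — fact (1) has Rosa there. Refuted.

4, 1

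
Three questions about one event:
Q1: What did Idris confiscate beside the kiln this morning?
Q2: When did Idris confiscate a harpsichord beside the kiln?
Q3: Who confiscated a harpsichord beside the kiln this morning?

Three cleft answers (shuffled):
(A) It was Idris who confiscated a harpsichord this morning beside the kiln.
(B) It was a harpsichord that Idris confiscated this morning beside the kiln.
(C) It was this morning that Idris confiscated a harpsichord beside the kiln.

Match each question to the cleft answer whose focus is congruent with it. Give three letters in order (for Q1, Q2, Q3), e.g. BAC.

Q1 asks about the direct object; cleft (B) focuses "a harpsichord", which is the direct object — so Q1 → B.
Q2 asks about the time; cleft (C) focuses "this morning", which is the time — so Q2 → C.
Q3 asks about the subject (agent); cleft (A) focuses "Idris", which is the subject (agent) — so Q3 → A.
Mapping: Q1→B, Q2→C, Q3→A.

BCA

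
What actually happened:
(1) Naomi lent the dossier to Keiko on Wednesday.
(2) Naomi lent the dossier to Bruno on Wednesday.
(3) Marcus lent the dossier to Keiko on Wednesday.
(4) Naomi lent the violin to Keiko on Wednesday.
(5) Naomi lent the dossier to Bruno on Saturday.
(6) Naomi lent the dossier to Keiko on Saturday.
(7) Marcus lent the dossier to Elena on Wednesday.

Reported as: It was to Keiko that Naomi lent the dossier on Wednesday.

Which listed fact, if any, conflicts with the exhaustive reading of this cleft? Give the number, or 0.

2

The cleft puts "Keiko" in focus and presupposes the open proposition with agent = Naomi, thing = the dossier, setting = on Wednesday.
Exhaustivity: Keiko is the only recipient satisfying that background.
Fact (2) shares the background but with recipient = Bruno; exhaustivity is violated.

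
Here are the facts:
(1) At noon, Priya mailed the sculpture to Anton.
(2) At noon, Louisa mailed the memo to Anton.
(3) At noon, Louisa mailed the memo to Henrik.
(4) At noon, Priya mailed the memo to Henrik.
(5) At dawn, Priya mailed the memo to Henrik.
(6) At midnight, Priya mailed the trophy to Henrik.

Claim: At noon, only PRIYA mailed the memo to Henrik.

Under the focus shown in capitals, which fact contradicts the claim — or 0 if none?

3

Focus (in capitals) is "Priya" — the agent. "Only" excludes alternative agents while holding fixed thing = the memo, recipient = Henrik, setting = at noon.
Fact (3) shares the background but differs in agent (Louisa) — a counterexample.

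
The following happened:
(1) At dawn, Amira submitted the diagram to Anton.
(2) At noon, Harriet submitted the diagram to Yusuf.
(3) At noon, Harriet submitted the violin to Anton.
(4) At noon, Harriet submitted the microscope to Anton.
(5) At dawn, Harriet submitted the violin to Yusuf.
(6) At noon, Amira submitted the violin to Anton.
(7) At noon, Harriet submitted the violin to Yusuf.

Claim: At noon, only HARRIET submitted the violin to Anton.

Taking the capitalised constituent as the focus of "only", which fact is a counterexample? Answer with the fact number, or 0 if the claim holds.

6

Focus (in capitals) is "Harriet" — the agent. "Only" excludes alternative agents while holding fixed thing = the violin, recipient = Anton, setting = at noon.
Fact (6) shares the background but differs in agent (Amira) — a counterexample.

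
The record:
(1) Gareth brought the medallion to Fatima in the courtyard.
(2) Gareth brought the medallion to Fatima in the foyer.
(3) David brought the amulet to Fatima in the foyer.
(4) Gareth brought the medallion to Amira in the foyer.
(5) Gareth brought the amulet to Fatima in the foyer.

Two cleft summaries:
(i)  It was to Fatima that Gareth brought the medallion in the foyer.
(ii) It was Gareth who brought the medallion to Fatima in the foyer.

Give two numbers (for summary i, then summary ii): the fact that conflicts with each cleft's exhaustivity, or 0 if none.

4, 0

Summary (i) focuses "Fatima" (the recipient); background Gareth as agent and the medallion as thing and in the foyer as setting. Fact (4) matches that background with recipient = Amira — refutes (i).
Summary (ii) focuses "Gareth" (the agent); background the medallion as thing and Fatima as recipient and in the foyer as setting. No fact matches that background with a different agent, so 0.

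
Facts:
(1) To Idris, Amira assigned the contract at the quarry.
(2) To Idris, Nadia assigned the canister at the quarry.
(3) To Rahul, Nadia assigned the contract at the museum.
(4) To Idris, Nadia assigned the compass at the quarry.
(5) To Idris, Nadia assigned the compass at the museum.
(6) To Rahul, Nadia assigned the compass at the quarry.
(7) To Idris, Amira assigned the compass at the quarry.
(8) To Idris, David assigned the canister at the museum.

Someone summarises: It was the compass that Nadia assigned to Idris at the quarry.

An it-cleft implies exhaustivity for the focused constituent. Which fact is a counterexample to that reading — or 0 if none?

Focus of the cleft: "the compass" (the thing). Presupposed background: same agent, recipient, setting (Nadia / Idris / at the quarry).
Exhaustivity: the compass is the only thing satisfying that background.
But fact (2) also has same agent, recipient, setting (Nadia / Idris / at the quarry), with thing = the canister — so the exhaustive reading fails.

2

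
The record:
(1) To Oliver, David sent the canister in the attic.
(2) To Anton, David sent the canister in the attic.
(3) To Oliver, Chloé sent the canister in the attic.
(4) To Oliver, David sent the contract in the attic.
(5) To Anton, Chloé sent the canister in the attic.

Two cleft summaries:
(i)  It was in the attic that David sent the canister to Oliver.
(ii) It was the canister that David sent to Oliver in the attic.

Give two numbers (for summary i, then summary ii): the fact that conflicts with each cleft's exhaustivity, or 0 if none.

(i): focus "in the attic". No fact shares David as agent and the canister as thing and Oliver as recipient with a different setting. 0.
(ii): focus "the canister". Looking for David as agent and Oliver as recipient and in the attic as setting with some other thing — fact (4) has the contract there. Refuted.

0, 4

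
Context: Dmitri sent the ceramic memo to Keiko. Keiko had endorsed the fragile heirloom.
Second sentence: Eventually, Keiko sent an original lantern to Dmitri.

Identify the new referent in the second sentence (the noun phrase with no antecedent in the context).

"Keiko" and "Dmitri" in the second sentence are given — already mentioned in the context.
"an original lantern" has no antecedent in the context; it is discourse-new (the indefinite article also signals a new referent).

an original lantern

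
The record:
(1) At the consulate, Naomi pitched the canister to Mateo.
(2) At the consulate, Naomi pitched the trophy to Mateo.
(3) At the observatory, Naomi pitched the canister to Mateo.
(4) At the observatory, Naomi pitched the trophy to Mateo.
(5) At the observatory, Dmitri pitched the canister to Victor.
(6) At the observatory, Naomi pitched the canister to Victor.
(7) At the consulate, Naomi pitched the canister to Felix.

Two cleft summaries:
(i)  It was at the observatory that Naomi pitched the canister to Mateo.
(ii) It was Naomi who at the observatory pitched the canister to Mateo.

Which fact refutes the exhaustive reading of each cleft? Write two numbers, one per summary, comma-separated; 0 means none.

Summary (i) focuses "at the observatory" (the setting); background agent = Naomi, thing = the canister, recipient = Mateo. Fact (1) matches that background with setting = at the consulate — refutes (i).
Summary (ii) focuses "Naomi" (the agent); background thing = the canister, recipient = Mateo, setting = at the observatory. No fact matches that background with a different agent, so 0.

1, 0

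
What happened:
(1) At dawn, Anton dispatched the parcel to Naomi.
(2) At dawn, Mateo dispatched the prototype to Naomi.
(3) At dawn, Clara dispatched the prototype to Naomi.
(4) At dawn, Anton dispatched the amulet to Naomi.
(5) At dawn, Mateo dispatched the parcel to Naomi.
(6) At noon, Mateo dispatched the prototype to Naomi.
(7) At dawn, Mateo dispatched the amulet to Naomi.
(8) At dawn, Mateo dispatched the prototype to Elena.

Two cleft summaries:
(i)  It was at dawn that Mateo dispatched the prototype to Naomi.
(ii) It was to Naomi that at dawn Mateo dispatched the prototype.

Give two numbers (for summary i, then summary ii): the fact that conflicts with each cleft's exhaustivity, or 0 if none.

6, 8

(i): focus "at dawn". Looking for same agent, thing, recipient (Mateo / the prototype / Naomi) with some other setting — fact (6) has at noon there. Refuted.
(ii): focus "Naomi". Looking for same agent, thing, setting (Mateo / the prototype / at dawn) with some other recipient — fact (8) has Elena there. Refuted.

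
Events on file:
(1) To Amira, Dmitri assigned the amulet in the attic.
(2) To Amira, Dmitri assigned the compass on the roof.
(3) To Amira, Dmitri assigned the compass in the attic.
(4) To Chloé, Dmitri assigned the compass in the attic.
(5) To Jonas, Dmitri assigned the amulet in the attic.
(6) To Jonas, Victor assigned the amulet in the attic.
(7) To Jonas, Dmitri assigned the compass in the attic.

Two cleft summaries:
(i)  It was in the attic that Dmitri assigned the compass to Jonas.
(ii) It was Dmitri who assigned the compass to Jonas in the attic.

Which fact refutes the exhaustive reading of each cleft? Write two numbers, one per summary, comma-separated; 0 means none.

0, 0

Summary (i) focuses "in the attic" (the setting); background agent = Dmitri, thing = the compass, recipient = Jonas. No fact matches that background with a different setting, so 0.
Summary (ii) focuses "Dmitri" (the agent); background thing = the compass, recipient = Jonas, setting = in the attic. No fact matches that background with a different agent, so 0.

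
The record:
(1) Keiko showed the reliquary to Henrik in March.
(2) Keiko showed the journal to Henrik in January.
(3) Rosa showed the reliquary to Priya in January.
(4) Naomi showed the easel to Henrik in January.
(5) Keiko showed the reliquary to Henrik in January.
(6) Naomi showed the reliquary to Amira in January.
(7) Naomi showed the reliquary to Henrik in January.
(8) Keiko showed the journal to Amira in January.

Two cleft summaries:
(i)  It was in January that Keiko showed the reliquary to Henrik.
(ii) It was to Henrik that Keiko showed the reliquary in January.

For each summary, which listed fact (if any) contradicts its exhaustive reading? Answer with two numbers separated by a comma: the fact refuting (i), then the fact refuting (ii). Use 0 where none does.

Summary (i) focuses "in January" (the setting); background agent = Keiko, thing = the reliquary, recipient = Henrik. Fact (1) matches that background with setting = in March — refutes (i).
Summary (ii) focuses "Henrik" (the recipient); background agent = Keiko, thing = the reliquary, setting = in January. No fact matches that background with a different recipient, so 0.

1, 0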